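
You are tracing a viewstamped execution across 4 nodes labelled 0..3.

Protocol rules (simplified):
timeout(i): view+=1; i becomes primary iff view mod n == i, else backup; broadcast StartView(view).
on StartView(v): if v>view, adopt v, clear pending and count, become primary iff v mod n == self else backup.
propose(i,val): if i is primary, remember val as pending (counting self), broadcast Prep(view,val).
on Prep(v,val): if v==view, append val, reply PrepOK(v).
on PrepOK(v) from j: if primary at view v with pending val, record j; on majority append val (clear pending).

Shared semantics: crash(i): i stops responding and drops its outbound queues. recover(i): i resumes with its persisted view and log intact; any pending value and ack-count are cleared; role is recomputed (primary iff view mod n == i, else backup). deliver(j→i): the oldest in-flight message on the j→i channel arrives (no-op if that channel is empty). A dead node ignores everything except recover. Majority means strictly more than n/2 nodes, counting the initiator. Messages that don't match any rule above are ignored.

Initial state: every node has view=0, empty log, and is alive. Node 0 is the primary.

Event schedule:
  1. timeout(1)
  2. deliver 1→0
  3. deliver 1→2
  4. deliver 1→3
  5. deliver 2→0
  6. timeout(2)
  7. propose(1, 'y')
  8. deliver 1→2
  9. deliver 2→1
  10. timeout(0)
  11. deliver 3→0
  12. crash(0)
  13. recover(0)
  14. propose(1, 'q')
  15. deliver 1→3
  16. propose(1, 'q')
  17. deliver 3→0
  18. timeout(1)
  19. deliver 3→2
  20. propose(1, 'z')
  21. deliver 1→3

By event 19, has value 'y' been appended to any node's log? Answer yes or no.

yes

step 1 timeout(1): 1={prim,v=1,log=-}
step 2 deliver 1→0: 0={back,v=1,log=-}
step 3 deliver 1→2: 2={back,v=1,log=-}
step 4 deliver 1→3: 3={back,v=1,log=-}
step 5 deliver 2→0: —
step 6 timeout(2): 2={prim,v=2,log=-}
step 7 propose(1,'y'): —
step 8 deliver 1→2: —
step 9 deliver 2→1: 1={back,v=2,log=-}
step 10 timeout(0): 0={back,v=2,log=-}
step 11 deliver 3→0: —
step 12 crash(0): 0={✗back,v=2,log=-}
step 13 recover(0): 0={back,v=2,log=-}
step 14 propose(1,'q'): —
step 15 deliver 1→3: 3={back,v=1,log=y}
step 16 propose(1,'q'): —
step 17 deliver 3→0: —
step 18 timeout(1): 1={back,v=3,log=-}
step 19 deliver 3→2: —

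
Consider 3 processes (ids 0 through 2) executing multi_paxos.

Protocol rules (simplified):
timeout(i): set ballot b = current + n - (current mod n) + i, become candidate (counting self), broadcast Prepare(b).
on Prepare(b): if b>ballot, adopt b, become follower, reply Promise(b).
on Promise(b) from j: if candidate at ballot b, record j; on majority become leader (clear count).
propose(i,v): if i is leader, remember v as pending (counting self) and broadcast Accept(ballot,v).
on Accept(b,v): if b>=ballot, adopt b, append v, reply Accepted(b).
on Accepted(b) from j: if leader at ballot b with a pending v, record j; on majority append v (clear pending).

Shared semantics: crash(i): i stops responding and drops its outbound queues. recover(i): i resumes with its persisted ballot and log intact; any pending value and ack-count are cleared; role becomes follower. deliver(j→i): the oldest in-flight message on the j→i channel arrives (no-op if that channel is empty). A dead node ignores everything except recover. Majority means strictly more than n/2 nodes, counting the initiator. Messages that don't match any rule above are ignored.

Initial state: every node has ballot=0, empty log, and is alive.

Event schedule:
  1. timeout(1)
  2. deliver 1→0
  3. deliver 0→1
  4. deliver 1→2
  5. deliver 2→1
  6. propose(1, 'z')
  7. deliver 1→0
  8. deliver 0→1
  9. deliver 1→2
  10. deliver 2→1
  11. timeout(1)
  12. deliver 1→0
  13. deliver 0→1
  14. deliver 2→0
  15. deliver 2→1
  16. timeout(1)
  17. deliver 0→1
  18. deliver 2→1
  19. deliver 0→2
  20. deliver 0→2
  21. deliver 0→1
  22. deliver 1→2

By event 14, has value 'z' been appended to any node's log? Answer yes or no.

e1 timeout(1): 1[cand,b=4,-]
e2 deliver 1→0: 0[foll,b=4,-]
e3 deliver 0→1: 1[lead,b=4,-]
e4 deliver 1→2: 2[foll,b=4,-]
e5 deliver 2→1: ·
e6 propose(1,'z'): ·
e7 deliver 1→0: 0[foll,b=4,z]
e8 deliver 0→1: 1[lead,b=4,z]
e9 deliver 1→2: 2[foll,b=4,z]
e10 deliver 2→1: ·
e11 timeout(1): 1[cand,b=7,z]
e12 deliver 1→0: 0[foll,b=7,z]
e13 deliver 0→1: 1[lead,b=7,z]
e14 deliver 2→0: ·

yes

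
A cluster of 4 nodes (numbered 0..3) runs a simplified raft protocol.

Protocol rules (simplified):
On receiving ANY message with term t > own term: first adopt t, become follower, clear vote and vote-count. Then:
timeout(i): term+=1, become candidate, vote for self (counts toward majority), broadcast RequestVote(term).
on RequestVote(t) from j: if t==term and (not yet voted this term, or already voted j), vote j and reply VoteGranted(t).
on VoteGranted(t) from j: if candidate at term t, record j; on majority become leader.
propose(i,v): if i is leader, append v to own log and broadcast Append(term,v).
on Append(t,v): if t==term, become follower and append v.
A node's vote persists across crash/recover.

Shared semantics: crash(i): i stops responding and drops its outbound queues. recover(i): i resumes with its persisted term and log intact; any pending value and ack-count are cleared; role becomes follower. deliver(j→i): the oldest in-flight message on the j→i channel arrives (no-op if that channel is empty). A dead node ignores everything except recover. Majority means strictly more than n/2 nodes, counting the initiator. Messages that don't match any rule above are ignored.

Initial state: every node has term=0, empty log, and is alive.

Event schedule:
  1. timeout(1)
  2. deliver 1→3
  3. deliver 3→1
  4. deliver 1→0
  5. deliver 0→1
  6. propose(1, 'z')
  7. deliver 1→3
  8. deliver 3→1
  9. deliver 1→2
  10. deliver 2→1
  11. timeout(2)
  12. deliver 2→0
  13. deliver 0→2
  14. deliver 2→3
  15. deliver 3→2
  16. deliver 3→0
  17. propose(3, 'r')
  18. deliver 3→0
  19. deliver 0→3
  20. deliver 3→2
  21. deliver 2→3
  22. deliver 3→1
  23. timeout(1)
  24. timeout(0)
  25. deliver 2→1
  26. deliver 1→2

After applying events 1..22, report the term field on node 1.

step 1 timeout(1): 1={cand,t=1,log=-}
step 2 deliver 1→3: 3={foll,t=1,log=-}
step 3 deliver 3→1: —
step 4 deliver 1→0: 0={foll,t=1,log=-}
step 5 deliver 0→1: 1={lead,t=1,log=-}
step 6 propose(1,'z'): 1={lead,t=1,log=z}
step 7 deliver 1→3: 3={foll,t=1,log=z}
step 8 deliver 3→1: —
step 9 deliver 1→2: 2={foll,t=1,log=-}
step 10 deliver 2→1: —
step 11 timeout(2): 2={cand,t=2,log=-}
step 12 deliver 2→0: 0={foll,t=2,log=-}
step 13 deliver 0→2: —
step 14 deliver 2→3: 3={foll,t=2,log=z}
step 15 deliver 3→2: 2={lead,t=2,log=-}
step 16 deliver 3→0: —
step 17 propose(3,'r'): —
step 18 deliver 3→0: —
step 19 deliver 0→3: —
step 20 deliver 3→2: —
step 21 deliver 2→3: —
step 22 deliver 3→1: —

1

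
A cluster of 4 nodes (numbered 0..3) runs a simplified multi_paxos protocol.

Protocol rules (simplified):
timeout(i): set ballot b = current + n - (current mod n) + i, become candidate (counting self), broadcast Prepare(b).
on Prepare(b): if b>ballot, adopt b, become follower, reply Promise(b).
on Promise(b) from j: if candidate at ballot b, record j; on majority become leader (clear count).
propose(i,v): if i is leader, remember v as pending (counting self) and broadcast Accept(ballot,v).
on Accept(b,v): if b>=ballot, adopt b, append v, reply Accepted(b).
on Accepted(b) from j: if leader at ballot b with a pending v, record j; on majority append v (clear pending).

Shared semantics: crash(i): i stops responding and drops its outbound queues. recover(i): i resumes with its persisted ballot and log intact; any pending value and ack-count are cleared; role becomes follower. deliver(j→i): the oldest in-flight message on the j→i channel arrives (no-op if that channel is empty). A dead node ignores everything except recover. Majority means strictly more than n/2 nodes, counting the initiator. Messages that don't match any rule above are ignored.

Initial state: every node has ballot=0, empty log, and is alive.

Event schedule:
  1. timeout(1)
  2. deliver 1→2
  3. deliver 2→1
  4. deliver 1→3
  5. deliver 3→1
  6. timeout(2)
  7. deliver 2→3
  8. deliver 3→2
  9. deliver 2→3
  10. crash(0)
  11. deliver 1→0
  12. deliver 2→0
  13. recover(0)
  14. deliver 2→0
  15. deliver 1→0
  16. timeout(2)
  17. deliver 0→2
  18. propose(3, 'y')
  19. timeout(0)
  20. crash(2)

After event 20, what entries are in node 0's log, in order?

empty

1. timeout(1):  <1:cand b5 ->
2. deliver 1→2:  <2:foll b5 ->
3. deliver 2→1:  nop
4. deliver 1→3:  <3:foll b5 ->
5. deliver 3→1:  <1:lead b5 ->
6. timeout(2):  <2:cand b10 ->
7. deliver 2→3:  <3:foll b10 ->
8. deliver 3→2:  nop
9. deliver 2→3:  nop
10. crash(0):  <0:✗foll b0 ->
11. deliver 1→0:  nop
12. deliver 2→0:  nop
13. recover(0):  <0:foll b0 ->
14. deliver 2→0:  <0:foll b10 ->
15. deliver 1→0:  nop
16. timeout(2):  <2:cand b14 ->
17. deliver 0→2:  nop
18. propose(3,'y'):  nop
19. timeout(0):  <0:cand b12 ->
20. crash(2):  <2:✗cand b14 ->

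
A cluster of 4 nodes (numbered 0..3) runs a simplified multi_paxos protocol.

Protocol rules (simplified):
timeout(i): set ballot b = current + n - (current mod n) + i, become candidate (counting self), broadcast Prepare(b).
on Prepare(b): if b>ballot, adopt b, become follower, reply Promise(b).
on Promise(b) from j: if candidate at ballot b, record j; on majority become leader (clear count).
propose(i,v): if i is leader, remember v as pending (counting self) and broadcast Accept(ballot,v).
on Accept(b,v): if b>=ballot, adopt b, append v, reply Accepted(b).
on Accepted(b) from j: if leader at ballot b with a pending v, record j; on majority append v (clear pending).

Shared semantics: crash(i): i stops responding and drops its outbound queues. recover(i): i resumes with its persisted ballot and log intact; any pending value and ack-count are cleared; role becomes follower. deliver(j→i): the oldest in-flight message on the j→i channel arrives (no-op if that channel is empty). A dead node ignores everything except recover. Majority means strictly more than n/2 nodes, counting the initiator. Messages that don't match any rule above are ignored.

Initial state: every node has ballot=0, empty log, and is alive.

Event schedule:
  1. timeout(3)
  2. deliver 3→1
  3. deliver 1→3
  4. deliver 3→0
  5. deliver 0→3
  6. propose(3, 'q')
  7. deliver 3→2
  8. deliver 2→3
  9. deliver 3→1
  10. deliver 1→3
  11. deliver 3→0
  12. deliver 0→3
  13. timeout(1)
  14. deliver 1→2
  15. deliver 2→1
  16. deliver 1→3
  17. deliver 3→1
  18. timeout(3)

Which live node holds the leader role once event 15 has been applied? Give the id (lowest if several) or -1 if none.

[1] timeout(3) → N3(cand b7 [-])
[2] deliver 3→1 → N1(foll b7 [-])
[3] deliver 1→3 → ∅
[4] deliver 3→0 → N0(foll b7 [-])
[5] deliver 0→3 → N3(lead b7 [-])
[6] propose(3,'q') → ∅
[7] deliver 3→2 → N2(foll b7 [-])
[8] deliver 2→3 → ∅
[9] deliver 3→1 → N1(foll b7 [q])
[10] deliver 1→3 → ∅
[11] deliver 3→0 → N0(foll b7 [q])
[12] deliver 0→3 → N3(lead b7 [q])
[13] timeout(1) → N1(cand b9 [q])
[14] deliver 1→2 → N2(foll b9 [-])
[15] deliver 2→1 → ∅

3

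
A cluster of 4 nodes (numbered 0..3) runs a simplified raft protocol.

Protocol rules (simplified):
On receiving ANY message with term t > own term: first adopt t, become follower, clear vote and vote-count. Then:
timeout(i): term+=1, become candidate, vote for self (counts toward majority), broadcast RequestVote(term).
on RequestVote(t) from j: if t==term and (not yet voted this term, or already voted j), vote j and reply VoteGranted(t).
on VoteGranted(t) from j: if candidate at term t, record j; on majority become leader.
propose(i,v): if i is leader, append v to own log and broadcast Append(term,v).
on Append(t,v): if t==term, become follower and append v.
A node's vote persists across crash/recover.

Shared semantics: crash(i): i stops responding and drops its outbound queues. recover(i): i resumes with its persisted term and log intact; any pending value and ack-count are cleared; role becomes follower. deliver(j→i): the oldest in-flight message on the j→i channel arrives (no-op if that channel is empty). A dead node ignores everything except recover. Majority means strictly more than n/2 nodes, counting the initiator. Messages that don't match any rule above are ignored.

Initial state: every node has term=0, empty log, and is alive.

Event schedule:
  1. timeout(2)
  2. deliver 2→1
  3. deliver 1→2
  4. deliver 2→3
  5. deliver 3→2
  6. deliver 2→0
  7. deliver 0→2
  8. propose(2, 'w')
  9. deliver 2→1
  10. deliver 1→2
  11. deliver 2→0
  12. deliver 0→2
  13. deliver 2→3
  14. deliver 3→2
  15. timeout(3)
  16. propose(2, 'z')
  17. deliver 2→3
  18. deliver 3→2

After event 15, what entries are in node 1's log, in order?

w

step 1 timeout(2): 2={cand,t=1,log=-}
step 2 deliver 2→1: 1={foll,t=1,log=-}
step 3 deliver 1→2: —
step 4 deliver 2→3: 3={foll,t=1,log=-}
step 5 deliver 3→2: 2={lead,t=1,log=-}
step 6 deliver 2→0: 0={foll,t=1,log=-}
step 7 deliver 0→2: —
step 8 propose(2,'w'): 2={lead,t=1,log=w}
step 9 deliver 2→1: 1={foll,t=1,log=w}
step 10 deliver 1→2: —
step 11 deliver 2→0: 0={foll,t=1,log=w}
step 12 deliver 0→2: —
step 13 deliver 2→3: 3={foll,t=1,log=w}
step 14 deliver 3→2: —
step 15 timeout(3): 3={cand,t=2,log=w}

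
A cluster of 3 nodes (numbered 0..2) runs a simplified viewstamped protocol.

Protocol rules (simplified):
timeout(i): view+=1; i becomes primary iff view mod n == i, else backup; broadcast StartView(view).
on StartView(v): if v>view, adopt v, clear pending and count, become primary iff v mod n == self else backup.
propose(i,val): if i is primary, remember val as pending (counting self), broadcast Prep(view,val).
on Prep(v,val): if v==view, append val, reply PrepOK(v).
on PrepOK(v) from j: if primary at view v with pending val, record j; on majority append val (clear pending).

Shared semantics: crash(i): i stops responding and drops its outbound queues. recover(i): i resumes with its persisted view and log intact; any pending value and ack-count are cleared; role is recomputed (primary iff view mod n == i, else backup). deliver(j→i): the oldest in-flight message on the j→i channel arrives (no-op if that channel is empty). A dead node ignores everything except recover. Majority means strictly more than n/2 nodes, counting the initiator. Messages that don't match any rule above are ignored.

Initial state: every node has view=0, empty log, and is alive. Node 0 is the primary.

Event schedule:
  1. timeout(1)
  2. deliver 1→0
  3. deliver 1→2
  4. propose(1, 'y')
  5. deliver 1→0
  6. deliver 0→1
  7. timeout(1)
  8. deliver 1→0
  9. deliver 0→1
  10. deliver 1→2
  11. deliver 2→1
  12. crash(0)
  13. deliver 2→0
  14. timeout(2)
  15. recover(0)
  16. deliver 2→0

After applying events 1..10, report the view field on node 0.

e1 timeout(1): 1[prim,v=1,-]
e2 deliver 1→0: 0[back,v=1,-]
e3 deliver 1→2: 2[back,v=1,-]
e4 propose(1,'y'): ·
e5 deliver 1→0: 0[back,v=1,y]
e6 deliver 0→1: 1[prim,v=1,y]
e7 timeout(1): 1[back,v=2,y]
e8 deliver 1→0: 0[back,v=2,y]
e9 deliver 0→1: ·
e10 deliver 1→2: 2[back,v=1,y]

2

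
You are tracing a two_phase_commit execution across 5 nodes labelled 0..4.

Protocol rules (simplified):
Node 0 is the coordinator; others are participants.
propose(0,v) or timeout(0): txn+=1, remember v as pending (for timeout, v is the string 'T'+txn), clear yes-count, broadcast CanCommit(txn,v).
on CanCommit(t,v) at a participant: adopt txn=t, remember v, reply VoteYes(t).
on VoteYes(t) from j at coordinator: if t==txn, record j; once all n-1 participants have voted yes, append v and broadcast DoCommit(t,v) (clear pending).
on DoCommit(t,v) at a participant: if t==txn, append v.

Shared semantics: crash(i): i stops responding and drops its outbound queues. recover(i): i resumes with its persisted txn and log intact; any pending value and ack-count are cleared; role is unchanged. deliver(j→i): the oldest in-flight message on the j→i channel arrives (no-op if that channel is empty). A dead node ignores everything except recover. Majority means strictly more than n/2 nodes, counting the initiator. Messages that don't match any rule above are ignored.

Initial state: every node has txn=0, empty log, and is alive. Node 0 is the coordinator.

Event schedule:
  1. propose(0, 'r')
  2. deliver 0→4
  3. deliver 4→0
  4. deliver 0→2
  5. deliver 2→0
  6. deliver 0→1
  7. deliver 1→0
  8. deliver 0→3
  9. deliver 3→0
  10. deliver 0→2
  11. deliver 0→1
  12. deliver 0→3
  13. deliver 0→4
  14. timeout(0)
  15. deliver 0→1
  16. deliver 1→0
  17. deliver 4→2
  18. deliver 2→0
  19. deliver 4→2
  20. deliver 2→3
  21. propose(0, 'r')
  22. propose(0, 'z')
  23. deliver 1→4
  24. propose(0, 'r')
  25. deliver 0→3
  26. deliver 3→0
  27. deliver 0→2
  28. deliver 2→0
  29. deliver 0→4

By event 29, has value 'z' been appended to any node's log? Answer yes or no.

no

[1] propose(0,'r') → N0(coor t1 [-])
[2] deliver 0→4 → N4(part t1 [-])
[3] deliver 4→0 → ∅
[4] deliver 0→2 → N2(part t1 [-])
[5] deliver 2→0 → ∅
[6] deliver 0→1 → N1(part t1 [-])
[7] deliver 1→0 → ∅
[8] deliver 0→3 → N3(part t1 [-])
[9] deliver 3→0 → N0(coor t1 [r])
[10] deliver 0→2 → N2(part t1 [r])
[11] deliver 0→1 → N1(part t1 [r])
[12] deliver 0→3 → N3(part t1 [r])
[13] deliver 0→4 → N4(part t1 [r])
[14] timeout(0) → N0(coor t2 [r])
[15] deliver 0→1 → N1(part t2 [r])
[16] deliver 1→0 → ∅
[17] deliver 4→2 → ∅
[18] deliver 2→0 → ∅
[19] deliver 4→2 → ∅
[20] deliver 2→3 → ∅
[21] propose(0,'r') → N0(coor t3 [r])
[22] propose(0,'z') → N0(coor t4 [r])
[23] deliver 1→4 → ∅
[24] propose(0,'r') → N0(coor t5 [r])
[25] deliver 0→3 → N3(part t2 [r])
[26] deliver 3→0 → ∅
[27] deliver 0→2 → N2(part t2 [r])
[28] deliver 2→0 → ∅
[29] deliver 0→4 → N4(part t2 [r])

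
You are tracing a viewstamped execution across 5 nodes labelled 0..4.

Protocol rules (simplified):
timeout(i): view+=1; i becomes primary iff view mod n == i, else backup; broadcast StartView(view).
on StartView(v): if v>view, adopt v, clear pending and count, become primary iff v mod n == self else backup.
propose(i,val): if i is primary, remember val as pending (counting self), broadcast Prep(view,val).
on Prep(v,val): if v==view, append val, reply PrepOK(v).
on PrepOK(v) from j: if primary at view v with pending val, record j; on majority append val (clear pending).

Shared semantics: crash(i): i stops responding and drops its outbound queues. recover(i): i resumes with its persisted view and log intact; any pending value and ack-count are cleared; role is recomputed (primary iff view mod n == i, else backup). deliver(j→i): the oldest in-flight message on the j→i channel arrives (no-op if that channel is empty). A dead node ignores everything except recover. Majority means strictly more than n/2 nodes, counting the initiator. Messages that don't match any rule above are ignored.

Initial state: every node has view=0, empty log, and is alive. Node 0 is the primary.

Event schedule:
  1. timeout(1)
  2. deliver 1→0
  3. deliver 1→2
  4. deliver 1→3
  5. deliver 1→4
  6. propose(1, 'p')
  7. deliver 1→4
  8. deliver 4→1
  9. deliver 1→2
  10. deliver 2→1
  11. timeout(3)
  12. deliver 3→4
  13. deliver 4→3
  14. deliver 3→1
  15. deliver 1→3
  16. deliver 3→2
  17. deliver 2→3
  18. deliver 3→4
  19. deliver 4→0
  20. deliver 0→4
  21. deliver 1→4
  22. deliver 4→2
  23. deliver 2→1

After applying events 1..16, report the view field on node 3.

[1] timeout(1) → N1(prim v1 [-])
[2] deliver 1→0 → N0(back v1 [-])
[3] deliver 1→2 → N2(back v1 [-])
[4] deliver 1→3 → N3(back v1 [-])
[5] deliver 1→4 → N4(back v1 [-])
[6] propose(1,'p') → ∅
[7] deliver 1→4 → N4(back v1 [p])
[8] deliver 4→1 → ∅
[9] deliver 1→2 → N2(back v1 [p])
[10] deliver 2→1 → N1(prim v1 [p])
[11] timeout(3) → N3(back v2 [-])
[12] deliver 3→4 → N4(back v2 [p])
[13] deliver 4→3 → ∅
[14] deliver 3→1 → N1(back v2 [p])
[15] deliver 1→3 → ∅
[16] deliver 3→2 → N2(prim v2 [p])

2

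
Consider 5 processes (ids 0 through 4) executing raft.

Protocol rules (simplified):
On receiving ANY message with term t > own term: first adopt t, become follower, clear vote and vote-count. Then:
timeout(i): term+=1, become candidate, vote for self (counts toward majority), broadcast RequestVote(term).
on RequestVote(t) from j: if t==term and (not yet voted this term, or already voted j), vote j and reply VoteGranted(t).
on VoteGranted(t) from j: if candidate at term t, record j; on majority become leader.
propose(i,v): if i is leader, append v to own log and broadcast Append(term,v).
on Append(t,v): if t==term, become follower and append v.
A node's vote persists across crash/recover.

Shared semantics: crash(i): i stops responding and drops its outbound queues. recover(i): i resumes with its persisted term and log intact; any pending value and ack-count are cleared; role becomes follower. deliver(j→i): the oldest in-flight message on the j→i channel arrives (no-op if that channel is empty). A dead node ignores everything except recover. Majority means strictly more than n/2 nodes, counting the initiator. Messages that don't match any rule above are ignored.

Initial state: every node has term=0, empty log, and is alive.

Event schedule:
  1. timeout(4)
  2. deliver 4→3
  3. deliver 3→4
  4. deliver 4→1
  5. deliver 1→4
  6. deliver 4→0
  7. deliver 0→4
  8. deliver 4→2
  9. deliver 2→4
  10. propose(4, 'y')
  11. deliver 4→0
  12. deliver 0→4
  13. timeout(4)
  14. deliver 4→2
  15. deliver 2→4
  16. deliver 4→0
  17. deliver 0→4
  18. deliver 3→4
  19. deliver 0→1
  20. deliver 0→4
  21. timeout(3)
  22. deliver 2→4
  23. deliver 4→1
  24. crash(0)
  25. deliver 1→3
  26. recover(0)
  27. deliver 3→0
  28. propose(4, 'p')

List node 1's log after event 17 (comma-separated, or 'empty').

empty

[1] timeout(4) → N4(cand t1 [-])
[2] deliver 4→3 → N3(foll t1 [-])
[3] deliver 3→4 → ∅
[4] deliver 4→1 → N1(foll t1 [-])
[5] deliver 1→4 → N4(lead t1 [-])
[6] deliver 4→0 → N0(foll t1 [-])
[7] deliver 0→4 → ∅
[8] deliver 4→2 → N2(foll t1 [-])
[9] deliver 2→4 → ∅
[10] propose(4,'y') → N4(lead t1 [y])
[11] deliver 4→0 → N0(foll t1 [y])
[12] deliver 0→4 → ∅
[13] timeout(4) → N4(cand t2 [y])
[14] deliver 4→2 → N2(foll t1 [y])
[15] deliver 2→4 → ∅
[16] deliver 4→0 → N0(foll t2 [y])
[17] deliver 0→4 → ∅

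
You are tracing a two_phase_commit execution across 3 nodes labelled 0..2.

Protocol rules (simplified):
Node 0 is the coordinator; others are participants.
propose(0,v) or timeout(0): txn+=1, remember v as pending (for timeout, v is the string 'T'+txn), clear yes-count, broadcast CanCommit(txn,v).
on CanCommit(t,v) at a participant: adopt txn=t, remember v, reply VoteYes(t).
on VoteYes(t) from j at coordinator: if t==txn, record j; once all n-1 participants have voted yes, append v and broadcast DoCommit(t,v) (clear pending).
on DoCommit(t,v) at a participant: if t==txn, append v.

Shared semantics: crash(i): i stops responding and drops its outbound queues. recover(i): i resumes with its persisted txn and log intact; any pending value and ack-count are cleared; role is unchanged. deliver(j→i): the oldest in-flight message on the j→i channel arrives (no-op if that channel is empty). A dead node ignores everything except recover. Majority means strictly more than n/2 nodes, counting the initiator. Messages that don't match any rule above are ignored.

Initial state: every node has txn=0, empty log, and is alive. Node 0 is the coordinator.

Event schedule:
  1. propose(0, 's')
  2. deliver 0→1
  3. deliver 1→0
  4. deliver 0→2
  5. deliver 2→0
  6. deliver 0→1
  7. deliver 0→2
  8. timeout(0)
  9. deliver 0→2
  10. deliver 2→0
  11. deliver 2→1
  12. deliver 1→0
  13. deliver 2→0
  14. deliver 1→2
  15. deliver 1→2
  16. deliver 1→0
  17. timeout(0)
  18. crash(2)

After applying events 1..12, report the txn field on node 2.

after 1 — propose(0,'s'): n0:coor/t1/[-]
after 2 — deliver 0→1: n1:part/t1/[-]
after 3 — deliver 1→0: ·
after 4 — deliver 0→2: n2:part/t1/[-]
after 5 — deliver 2→0: n0:coor/t1/[s]
after 6 — deliver 0→1: n1:part/t1/[s]
after 7 — deliver 0→2: n2:part/t1/[s]
after 8 — timeout(0): n0:coor/t2/[s]
after 9 — deliver 0→2: n2:part/t2/[s]
after 10 — deliver 2→0: ·
after 11 — deliver 2→1: ·
after 12 — deliver 1→0: ·

2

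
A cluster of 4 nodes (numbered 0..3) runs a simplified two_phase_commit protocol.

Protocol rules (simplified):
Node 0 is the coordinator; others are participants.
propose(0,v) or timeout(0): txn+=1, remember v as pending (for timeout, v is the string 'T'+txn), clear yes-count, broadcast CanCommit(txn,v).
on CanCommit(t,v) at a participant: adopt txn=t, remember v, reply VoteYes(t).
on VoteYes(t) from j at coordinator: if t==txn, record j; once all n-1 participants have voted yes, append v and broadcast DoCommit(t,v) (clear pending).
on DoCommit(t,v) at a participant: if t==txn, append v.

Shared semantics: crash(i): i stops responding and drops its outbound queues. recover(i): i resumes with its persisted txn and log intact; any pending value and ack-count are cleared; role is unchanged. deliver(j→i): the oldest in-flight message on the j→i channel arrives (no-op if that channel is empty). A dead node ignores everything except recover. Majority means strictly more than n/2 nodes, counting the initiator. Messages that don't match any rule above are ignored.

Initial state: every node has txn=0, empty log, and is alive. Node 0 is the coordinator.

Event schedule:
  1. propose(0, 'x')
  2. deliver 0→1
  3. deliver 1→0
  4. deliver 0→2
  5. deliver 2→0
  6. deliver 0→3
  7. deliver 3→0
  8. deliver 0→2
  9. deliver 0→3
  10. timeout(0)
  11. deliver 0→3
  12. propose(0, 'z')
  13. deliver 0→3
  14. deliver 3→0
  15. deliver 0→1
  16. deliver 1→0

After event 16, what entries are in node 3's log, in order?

step 1 propose(0,'x'): 0={coor,t=1,log=-}
step 2 deliver 0→1: 1={part,t=1,log=-}
step 3 deliver 1→0: —
step 4 deliver 0→2: 2={part,t=1,log=-}
step 5 deliver 2→0: —
step 6 deliver 0→3: 3={part,t=1,log=-}
step 7 deliver 3→0: 0={coor,t=1,log=x}
step 8 deliver 0→2: 2={part,t=1,log=x}
step 9 deliver 0→3: 3={part,t=1,log=x}
step 10 timeout(0): 0={coor,t=2,log=x}
step 11 deliver 0→3: 3={part,t=2,log=x}
step 12 propose(0,'z'): 0={coor,t=3,log=x}
step 13 deliver 0→3: 3={part,t=3,log=x}
step 14 deliver 3→0: —
step 15 deliver 0→1: 1={part,t=1,log=x}
step 16 deliver 1→0: —

x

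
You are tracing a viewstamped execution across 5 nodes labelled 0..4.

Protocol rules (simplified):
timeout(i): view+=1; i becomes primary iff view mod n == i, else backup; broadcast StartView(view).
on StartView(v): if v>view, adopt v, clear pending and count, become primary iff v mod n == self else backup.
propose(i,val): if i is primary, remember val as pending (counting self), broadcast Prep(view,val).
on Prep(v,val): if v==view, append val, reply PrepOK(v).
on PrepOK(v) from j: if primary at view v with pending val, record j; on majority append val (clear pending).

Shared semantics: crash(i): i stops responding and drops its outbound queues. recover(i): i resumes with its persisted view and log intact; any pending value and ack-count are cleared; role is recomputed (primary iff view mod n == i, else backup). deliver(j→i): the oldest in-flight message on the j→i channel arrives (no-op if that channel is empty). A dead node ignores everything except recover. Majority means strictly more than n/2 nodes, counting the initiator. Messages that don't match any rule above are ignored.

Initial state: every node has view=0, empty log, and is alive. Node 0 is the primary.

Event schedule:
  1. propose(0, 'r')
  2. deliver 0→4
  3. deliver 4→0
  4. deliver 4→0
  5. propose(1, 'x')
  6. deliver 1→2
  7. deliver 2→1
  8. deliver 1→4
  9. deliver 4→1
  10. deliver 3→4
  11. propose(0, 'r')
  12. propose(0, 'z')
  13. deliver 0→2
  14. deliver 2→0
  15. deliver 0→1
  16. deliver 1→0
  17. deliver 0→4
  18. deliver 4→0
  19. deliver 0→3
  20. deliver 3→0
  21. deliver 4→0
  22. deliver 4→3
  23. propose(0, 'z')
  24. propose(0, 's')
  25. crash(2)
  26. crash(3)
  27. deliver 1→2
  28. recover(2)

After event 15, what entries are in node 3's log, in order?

empty

step 1 propose(0,'r'): —
step 2 deliver 0→4: 4={back,v=0,log=r}
step 3 deliver 4→0: —
step 4 deliver 4→0: —
step 5 propose(1,'x'): —
step 6 deliver 1→2: —
step 7 deliver 2→1: —
step 8 deliver 1→4: —
step 9 deliver 4→1: —
step 10 deliver 3→4: —
step 11 propose(0,'r'): —
step 12 propose(0,'z'): —
step 13 deliver 0→2: 2={back,v=0,log=r}
step 14 deliver 2→0: —
step 15 deliver 0→1: 1={back,v=0,log=r}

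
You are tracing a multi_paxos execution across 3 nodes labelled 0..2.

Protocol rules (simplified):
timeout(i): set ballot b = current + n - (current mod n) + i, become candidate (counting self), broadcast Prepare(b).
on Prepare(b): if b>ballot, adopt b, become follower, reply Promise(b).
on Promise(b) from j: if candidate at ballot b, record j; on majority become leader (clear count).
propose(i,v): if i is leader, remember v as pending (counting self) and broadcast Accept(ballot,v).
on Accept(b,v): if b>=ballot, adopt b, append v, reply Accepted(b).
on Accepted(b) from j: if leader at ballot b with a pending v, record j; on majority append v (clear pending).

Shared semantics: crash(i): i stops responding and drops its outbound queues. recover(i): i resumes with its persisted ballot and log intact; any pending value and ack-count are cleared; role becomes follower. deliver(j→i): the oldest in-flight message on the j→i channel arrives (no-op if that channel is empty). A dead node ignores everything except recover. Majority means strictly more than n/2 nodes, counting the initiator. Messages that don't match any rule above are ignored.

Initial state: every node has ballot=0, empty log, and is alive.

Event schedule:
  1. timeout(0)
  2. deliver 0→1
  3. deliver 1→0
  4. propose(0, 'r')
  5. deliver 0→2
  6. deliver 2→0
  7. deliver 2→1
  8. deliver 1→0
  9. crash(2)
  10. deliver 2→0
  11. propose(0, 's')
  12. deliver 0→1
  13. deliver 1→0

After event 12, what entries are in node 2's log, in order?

empty

e1 timeout(0): 0[cand,b=3,-]
e2 deliver 0→1: 1[foll,b=3,-]
e3 deliver 1→0: 0[lead,b=3,-]
e4 propose(0,'r'): ·
e5 deliver 0→2: 2[foll,b=3,-]
e6 deliver 2→0: ·
e7 deliver 2→1: ·
e8 deliver 1→0: ·
e9 crash(2): 2[✗foll,b=3,-]
e10 deliver 2→0: ·
e11 propose(0,'s'): ·
e12 deliver 0→1: 1[foll,b=3,r]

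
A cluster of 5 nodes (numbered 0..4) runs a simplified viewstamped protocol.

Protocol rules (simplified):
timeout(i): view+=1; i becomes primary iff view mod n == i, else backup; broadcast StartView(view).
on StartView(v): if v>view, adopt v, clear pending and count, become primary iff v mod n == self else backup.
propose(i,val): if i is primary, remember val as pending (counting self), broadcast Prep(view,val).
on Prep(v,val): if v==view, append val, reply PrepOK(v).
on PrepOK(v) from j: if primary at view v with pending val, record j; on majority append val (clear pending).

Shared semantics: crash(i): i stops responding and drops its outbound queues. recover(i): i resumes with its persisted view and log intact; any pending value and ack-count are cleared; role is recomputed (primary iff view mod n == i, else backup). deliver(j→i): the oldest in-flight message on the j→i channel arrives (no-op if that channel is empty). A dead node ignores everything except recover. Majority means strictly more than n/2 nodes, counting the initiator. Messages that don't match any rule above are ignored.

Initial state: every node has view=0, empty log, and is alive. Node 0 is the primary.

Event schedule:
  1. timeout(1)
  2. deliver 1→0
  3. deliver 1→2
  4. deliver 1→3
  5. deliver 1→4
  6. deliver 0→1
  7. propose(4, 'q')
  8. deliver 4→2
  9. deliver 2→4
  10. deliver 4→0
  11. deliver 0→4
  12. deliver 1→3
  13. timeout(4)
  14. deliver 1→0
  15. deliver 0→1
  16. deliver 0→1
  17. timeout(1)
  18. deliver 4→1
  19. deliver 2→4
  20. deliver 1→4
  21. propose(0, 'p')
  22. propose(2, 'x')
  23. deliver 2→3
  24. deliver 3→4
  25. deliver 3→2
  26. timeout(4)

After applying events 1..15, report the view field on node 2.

1. timeout(1):  <1:prim v1 ->
2. deliver 1→0:  <0:back v1 ->
3. deliver 1→2:  <2:back v1 ->
4. deliver 1→3:  <3:back v1 ->
5. deliver 1→4:  <4:back v1 ->
6. deliver 0→1:  nop
7. propose(4,'q'):  nop
8. deliver 4→2:  nop
9. deliver 2→4:  nop
10. deliver 4→0:  nop
11. deliver 0→4:  nop
12. deliver 1→3:  nop
13. timeout(4):  <4:back v2 ->
14. deliver 1→0:  nop
15. deliver 0→1:  nop

1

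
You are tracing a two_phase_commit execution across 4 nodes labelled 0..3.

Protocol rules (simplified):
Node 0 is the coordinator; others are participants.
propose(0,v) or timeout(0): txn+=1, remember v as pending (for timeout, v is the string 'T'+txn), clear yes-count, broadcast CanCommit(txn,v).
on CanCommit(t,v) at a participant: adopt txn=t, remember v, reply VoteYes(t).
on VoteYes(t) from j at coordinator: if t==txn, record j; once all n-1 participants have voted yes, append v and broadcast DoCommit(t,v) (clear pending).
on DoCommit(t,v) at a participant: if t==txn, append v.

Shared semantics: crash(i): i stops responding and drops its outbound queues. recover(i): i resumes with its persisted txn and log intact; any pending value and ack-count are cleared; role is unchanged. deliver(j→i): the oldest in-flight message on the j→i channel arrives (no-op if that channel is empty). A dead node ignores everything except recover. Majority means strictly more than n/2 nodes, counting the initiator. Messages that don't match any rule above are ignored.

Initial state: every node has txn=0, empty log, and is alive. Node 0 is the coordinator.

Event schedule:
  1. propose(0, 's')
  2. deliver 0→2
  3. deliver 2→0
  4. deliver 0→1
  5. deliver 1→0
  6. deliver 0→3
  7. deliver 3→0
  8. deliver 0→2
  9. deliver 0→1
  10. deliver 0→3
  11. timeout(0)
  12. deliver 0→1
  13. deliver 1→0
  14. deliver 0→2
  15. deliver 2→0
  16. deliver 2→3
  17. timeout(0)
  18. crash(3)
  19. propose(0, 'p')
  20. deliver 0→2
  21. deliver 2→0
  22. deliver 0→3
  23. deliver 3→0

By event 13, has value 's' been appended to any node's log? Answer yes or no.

1. propose(0,'s'):  <0:coor t1 ->
2. deliver 0→2:  <2:part t1 ->
3. deliver 2→0:  nop
4. deliver 0→1:  <1:part t1 ->
5. deliver 1→0:  nop
6. deliver 0→3:  <3:part t1 ->
7. deliver 3→0:  <0:coor t1 s>
8. deliver 0→2:  <2:part t1 s>
9. deliver 0→1:  <1:part t1 s>
10. deliver 0→3:  <3:part t1 s>
11. timeout(0):  <0:coor t2 s>
12. deliver 0→1:  <1:part t2 s>
13. deliver 1→0:  nop

yes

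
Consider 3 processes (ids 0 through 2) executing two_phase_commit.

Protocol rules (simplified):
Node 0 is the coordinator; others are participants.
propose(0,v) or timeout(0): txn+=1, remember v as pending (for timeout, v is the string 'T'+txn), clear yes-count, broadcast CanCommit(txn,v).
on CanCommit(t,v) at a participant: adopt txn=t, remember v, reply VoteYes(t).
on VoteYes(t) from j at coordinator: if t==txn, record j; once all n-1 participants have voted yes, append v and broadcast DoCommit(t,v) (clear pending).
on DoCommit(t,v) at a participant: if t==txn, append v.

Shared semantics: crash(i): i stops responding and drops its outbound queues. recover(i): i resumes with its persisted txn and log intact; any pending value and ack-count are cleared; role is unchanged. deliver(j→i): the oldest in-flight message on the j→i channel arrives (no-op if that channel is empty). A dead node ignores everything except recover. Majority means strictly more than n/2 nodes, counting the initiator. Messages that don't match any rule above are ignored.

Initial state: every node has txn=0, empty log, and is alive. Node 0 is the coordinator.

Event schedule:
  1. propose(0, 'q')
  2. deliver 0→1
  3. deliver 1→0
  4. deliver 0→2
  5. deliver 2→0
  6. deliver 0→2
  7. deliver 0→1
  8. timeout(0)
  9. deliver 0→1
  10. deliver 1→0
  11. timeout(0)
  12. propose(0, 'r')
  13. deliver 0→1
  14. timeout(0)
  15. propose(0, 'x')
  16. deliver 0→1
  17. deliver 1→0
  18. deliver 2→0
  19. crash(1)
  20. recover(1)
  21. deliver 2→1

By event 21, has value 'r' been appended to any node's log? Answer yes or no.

no

1. propose(0,'q'):  <0:coor t1 ->
2. deliver 0→1:  <1:part t1 ->
3. deliver 1→0:  nop
4. deliver 0→2:  <2:part t1 ->
5. deliver 2→0:  <0:coor t1 q>
6. deliver 0→2:  <2:part t1 q>
7. deliver 0→1:  <1:part t1 q>
8. timeout(0):  <0:coor t2 q>
9. deliver 0→1:  <1:part t2 q>
10. deliver 1→0:  nop
11. timeout(0):  <0:coor t3 q>
12. propose(0,'r'):  <0:coor t4 q>
13. deliver 0→1:  <1:part t3 q>
14. timeout(0):  <0:coor t5 q>
15. propose(0,'x'):  <0:coor t6 q>
16. deliver 0→1:  <1:part t4 q>
17. deliver 1→0:  nop
18. deliver 2→0:  nop
19. crash(1):  <1:✗part t4 q>
20. recover(1):  <1:part t4 q>
21. deliver 2→1:  nop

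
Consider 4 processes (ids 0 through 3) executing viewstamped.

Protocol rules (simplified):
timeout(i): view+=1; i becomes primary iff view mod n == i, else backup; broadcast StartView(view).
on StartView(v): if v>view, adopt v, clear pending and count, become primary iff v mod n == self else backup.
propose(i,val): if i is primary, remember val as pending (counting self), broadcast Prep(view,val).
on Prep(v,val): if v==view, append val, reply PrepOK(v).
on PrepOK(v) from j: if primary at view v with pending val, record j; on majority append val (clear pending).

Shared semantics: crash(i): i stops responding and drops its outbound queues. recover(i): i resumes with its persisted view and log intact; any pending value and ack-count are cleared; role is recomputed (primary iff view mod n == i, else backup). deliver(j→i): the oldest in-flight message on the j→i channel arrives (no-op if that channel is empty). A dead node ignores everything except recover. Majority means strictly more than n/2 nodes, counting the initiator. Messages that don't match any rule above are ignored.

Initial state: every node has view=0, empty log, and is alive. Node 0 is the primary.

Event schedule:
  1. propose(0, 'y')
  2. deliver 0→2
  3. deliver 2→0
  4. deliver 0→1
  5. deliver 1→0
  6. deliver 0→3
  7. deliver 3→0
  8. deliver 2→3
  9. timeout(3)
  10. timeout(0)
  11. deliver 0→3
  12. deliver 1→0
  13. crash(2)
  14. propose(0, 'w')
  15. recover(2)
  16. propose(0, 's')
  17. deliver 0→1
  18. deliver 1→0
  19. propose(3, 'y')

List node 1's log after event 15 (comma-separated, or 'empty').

y

[1] propose(0,'y') → ∅
[2] deliver 0→2 → N2(back v0 [y])
[3] deliver 2→0 → ∅
[4] deliver 0→1 → N1(back v0 [y])
[5] deliver 1→0 → N0(prim v0 [y])
[6] deliver 0→3 → N3(back v0 [y])
[7] deliver 3→0 → ∅
[8] deliver 2→3 → ∅
[9] timeout(3) → N3(back v1 [y])
[10] timeout(0) → N0(back v1 [y])
[11] deliver 0→3 → ∅
[12] deliver 1→0 → ∅
[13] crash(2) → N2(✗back v0 [y])
[14] propose(0,'w') → ∅
[15] recover(2) → N2(back v0 [y])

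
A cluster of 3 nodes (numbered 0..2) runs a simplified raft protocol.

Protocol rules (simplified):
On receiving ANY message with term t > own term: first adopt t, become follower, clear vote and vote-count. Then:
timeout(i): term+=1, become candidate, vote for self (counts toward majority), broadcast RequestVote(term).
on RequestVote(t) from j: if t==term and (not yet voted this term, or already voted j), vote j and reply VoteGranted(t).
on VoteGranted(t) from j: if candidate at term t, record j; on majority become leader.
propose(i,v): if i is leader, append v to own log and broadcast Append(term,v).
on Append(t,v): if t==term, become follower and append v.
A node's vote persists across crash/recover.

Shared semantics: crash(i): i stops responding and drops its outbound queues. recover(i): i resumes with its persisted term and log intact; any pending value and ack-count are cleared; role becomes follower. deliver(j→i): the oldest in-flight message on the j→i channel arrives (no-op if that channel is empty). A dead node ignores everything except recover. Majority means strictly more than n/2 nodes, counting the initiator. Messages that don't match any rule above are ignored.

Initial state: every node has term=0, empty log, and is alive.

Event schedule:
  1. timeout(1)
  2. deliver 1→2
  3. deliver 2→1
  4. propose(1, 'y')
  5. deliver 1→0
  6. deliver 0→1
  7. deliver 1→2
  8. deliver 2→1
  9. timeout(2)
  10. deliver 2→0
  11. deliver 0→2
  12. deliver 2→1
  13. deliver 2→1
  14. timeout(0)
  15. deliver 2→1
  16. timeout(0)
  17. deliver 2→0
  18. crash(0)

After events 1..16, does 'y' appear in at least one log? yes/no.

step 1 timeout(1): 1={cand,t=1,log=-}
step 2 deliver 1→2: 2={foll,t=1,log=-}
step 3 deliver 2→1: 1={lead,t=1,log=-}
step 4 propose(1,'y'): 1={lead,t=1,log=y}
step 5 deliver 1→0: 0={foll,t=1,log=-}
step 6 deliver 0→1: —
step 7 deliver 1→2: 2={foll,t=1,log=y}
step 8 deliver 2→1: —
step 9 timeout(2): 2={cand,t=2,log=y}
step 10 deliver 2→0: 0={foll,t=2,log=-}
step 11 deliver 0→2: 2={lead,t=2,log=y}
step 12 deliver 2→1: 1={foll,t=2,log=y}
step 13 deliver 2→1: —
step 14 timeout(0): 0={cand,t=3,log=-}
step 15 deliver 2→1: —
step 16 timeout(0): 0={cand,t=4,log=-}

yes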